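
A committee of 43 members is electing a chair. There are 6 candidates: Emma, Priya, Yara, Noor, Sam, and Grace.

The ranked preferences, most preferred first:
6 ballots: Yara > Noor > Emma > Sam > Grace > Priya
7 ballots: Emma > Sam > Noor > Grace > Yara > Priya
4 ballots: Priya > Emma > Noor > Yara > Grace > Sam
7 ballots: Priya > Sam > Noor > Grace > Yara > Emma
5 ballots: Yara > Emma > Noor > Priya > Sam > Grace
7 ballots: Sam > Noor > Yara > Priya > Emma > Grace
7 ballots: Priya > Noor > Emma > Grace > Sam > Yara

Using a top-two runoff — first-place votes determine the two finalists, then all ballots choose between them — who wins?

Round 1 first-place votes: Emma 7, Priya 18, Yara 11, Noor 0, Sam 7, Grace 0. Priya and Yara advance.
Runoff: Priya is ranked above Yara on 18 ballots, Yara above Priya on 25.

Yara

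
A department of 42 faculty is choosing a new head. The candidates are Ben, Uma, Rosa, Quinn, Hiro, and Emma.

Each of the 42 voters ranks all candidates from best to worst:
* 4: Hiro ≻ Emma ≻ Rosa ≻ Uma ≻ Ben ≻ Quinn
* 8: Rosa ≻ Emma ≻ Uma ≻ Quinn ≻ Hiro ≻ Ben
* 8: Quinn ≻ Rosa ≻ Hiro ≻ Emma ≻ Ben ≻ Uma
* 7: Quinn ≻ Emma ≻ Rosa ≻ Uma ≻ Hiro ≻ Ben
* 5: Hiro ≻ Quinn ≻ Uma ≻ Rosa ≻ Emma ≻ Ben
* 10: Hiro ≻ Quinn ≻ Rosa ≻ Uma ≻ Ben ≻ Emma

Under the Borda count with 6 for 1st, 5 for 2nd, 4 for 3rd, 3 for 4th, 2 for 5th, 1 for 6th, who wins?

Quinn

Ben: 4×2 + 8×1 + 8×2 + 7×1 + 5×1 + 10×2 = 64
Uma: 4×3 + 8×4 + 8×1 + 7×3 + 5×4 + 10×3 = 123
Rosa: 4×4 + 8×6 + 8×5 + 7×4 + 5×3 + 10×4 = 187
Quinn: 4×1 + 8×3 + 8×6 + 7×6 + 5×5 + 10×5 = 193
Hiro: 4×6 + 8×2 + 8×4 + 7×2 + 5×6 + 10×6 = 176
Emma: 4×5 + 8×5 + 8×3 + 7×5 + 5×2 + 10×1 = 139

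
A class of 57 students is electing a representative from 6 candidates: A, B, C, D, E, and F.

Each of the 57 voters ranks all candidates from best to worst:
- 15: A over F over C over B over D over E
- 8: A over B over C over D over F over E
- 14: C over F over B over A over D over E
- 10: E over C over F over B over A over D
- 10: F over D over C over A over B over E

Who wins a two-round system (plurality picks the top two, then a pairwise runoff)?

C

Round 1 first-place votes: A 23, B 0, C 14, D 0, E 10, F 10. A and C advance.
Runoff: A is ranked above C on 23 ballots, C above A on 34.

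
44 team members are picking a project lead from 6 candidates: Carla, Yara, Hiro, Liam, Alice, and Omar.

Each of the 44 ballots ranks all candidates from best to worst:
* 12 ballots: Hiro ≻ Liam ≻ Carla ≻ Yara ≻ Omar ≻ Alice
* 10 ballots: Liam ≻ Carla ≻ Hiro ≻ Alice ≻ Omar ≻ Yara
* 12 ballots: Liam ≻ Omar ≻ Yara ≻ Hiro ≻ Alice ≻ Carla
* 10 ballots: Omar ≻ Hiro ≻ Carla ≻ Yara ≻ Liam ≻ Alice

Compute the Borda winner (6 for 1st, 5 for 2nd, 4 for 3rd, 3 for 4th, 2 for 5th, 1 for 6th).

Liam

Carla: 12×4 + 10×5 + 12×1 + 10×4 = 150
Yara: 12×3 + 10×1 + 12×4 + 10×3 = 124
Hiro: 12×6 + 10×4 + 12×3 + 10×5 = 198
Liam: 12×5 + 10×6 + 12×6 + 10×2 = 212
Alice: 12×1 + 10×3 + 12×2 + 10×1 = 76
Omar: 12×2 + 10×2 + 12×5 + 10×6 = 164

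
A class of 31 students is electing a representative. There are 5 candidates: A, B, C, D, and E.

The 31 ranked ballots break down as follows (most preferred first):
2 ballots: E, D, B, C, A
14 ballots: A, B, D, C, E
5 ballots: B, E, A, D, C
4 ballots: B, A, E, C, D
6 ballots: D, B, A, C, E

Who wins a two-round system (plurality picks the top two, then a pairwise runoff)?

Round 1 first-place votes: A 14, B 9, C 0, D 6, E 2. A and B advance.
Runoff: A is ranked above B on 14 ballots, B above A on 17.

B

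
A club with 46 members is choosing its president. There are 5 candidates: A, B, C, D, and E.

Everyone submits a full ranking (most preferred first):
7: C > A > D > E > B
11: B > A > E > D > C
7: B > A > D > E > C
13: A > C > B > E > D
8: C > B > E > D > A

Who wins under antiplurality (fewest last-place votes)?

Last-place votes: A 8, B 7, C 18, D 13, E 0.

E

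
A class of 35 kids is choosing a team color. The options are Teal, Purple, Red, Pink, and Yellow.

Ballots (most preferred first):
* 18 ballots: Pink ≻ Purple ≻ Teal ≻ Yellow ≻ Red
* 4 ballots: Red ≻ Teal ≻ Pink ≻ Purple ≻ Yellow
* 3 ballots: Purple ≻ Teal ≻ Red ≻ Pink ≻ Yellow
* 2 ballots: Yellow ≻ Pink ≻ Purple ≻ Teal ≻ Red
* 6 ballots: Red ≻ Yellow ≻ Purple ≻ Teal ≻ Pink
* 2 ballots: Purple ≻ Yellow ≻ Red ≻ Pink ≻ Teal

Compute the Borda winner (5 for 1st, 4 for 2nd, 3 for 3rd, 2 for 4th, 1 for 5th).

Purple

Teal: 18×3 + 4×4 + 3×4 + 2×2 + 6×2 + 2×1 = 100
Purple: 18×4 + 4×2 + 3×5 + 2×3 + 6×3 + 2×5 = 129
Red: 18×1 + 4×5 + 3×3 + 2×1 + 6×5 + 2×3 = 85
Pink: 18×5 + 4×3 + 3×2 + 2×4 + 6×1 + 2×2 = 126
Yellow: 18×2 + 4×1 + 3×1 + 2×5 + 6×4 + 2×4 = 85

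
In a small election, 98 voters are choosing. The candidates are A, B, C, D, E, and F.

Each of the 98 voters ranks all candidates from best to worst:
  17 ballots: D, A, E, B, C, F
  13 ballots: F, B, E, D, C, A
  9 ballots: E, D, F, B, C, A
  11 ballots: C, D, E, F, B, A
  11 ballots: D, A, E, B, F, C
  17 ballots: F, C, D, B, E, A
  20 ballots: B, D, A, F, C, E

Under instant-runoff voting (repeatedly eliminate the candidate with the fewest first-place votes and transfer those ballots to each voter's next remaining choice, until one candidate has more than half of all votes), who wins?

Round 1: A 0, B 20, C 11, D 28, E 9, F 30. A eliminated.
Round 2: B 20, C 11, D 28, E 9, F 30. E eliminated.
Round 3: B 20, C 11, D 37, F 30. C eliminated.
Round 4: B 20, D 48, F 30. B eliminated.
Round 5: D 68, F 30. D has a majority (≥50).

D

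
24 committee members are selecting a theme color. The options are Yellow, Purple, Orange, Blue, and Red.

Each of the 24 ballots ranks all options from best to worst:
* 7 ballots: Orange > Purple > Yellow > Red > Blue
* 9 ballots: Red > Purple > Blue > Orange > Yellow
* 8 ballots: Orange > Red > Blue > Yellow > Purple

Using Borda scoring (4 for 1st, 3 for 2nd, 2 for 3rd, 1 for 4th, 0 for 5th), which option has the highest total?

Yellow: 7×2 + 9×0 + 8×1 = 22
Purple: 7×3 + 9×3 + 8×0 = 48
Orange: 7×4 + 9×1 + 8×4 = 69
Blue: 7×0 + 9×2 + 8×2 = 34
Red: 7×1 + 9×4 + 8×3 = 67

Orange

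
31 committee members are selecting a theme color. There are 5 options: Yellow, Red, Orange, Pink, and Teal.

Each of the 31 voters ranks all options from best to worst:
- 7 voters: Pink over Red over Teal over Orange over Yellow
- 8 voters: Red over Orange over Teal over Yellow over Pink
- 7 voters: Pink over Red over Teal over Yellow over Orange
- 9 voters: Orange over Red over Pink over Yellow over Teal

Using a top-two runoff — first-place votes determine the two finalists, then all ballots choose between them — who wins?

Orange

Round 1 first-place votes: Yellow 0, Red 8, Orange 9, Pink 14, Teal 0. Pink and Orange advance.
Runoff: Pink is ranked above Orange on 14 ballots, Orange above Pink on 17.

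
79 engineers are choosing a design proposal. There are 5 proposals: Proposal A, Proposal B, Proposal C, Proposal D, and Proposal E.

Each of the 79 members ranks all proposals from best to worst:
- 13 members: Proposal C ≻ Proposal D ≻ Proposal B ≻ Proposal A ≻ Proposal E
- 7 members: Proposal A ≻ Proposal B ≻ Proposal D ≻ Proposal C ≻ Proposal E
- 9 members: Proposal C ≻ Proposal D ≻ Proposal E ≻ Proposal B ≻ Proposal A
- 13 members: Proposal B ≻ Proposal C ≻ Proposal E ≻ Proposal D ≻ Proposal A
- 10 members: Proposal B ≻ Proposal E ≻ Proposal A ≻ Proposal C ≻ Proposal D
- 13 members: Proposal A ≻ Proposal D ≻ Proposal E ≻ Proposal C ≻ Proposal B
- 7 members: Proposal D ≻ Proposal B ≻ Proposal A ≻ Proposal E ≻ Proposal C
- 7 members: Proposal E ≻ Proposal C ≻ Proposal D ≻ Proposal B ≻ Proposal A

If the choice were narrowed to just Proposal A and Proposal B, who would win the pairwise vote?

Proposal A is ranked above Proposal B on 20 ballots; Proposal B above Proposal A on 59.

Proposal B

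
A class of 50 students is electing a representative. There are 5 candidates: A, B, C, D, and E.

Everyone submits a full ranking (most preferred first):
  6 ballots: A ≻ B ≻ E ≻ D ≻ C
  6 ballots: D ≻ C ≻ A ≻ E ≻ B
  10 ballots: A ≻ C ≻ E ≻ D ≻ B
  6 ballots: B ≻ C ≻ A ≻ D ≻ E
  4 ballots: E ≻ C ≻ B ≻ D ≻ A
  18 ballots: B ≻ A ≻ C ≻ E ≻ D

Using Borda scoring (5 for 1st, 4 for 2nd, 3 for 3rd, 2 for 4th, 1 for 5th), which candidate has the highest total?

A: 6×5 + 6×3 + 10×5 + 6×3 + 4×1 + 18×4 = 192
B: 6×4 + 6×1 + 10×1 + 6×5 + 4×3 + 18×5 = 172
C: 6×1 + 6×4 + 10×4 + 6×4 + 4×4 + 18×3 = 164
D: 6×2 + 6×5 + 10×2 + 6×2 + 4×2 + 18×1 = 100
E: 6×3 + 6×2 + 10×3 + 6×1 + 4×5 + 18×2 = 122

A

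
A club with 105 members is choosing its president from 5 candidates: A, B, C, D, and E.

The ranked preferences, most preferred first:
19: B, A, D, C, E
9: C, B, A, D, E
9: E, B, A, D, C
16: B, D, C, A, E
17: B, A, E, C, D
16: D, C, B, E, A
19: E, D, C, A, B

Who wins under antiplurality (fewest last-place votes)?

C

Last-place votes: A 16, B 19, C 9, D 17, E 44.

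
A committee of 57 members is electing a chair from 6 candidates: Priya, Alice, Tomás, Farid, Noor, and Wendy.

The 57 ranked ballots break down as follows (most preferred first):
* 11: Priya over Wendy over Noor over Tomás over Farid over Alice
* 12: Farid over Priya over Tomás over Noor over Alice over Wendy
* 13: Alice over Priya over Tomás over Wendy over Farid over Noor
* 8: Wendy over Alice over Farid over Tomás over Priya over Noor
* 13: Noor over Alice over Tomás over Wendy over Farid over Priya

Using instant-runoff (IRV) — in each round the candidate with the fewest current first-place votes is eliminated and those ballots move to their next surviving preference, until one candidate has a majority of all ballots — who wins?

Round 1: Priya 11, Alice 13, Tomás 0, Farid 12, Noor 13, Wendy 8. Tomás eliminated.
Round 2: Priya 11, Alice 13, Farid 12, Noor 13, Wendy 8. Wendy eliminated.
Round 3: Priya 11, Alice 21, Farid 12, Noor 13. Priya eliminated.
Round 4: Alice 21, Farid 12, Noor 24. Farid eliminated.
Round 5: Alice 21, Noor 36. Noor has a majority (≥29).

Noor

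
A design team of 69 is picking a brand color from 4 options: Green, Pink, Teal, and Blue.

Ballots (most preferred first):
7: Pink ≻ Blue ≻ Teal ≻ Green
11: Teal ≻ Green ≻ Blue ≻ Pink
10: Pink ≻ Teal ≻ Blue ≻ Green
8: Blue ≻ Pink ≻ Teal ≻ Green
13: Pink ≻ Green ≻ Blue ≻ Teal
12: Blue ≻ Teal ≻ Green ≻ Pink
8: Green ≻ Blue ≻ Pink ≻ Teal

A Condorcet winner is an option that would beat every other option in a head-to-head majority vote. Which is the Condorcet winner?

Blue vs Green: 37–32
Blue vs Pink: 39–30
Blue vs Teal: 48–21
Blue beats every other option.

Blue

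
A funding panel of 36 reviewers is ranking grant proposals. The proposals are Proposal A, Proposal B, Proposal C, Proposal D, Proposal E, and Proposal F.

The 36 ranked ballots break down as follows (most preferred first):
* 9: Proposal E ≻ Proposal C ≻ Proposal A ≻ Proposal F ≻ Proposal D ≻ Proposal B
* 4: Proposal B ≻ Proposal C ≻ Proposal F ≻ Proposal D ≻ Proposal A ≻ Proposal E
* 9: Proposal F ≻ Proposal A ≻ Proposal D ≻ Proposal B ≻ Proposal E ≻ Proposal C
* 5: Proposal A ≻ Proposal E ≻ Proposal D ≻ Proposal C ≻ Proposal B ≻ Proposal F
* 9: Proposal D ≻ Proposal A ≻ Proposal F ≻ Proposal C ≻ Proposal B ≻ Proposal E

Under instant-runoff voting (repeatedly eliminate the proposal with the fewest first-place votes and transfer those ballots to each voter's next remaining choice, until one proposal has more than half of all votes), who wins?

Proposal F

Round 1: Proposal A 5, Proposal B 4, Proposal C 0, Proposal D 9, Proposal E 9, Proposal F 9. Proposal C eliminated.
Round 2: Proposal A 5, Proposal B 4, Proposal D 9, Proposal E 9, Proposal F 9. Proposal B eliminated.
Round 3: Proposal A 5, Proposal D 9, Proposal E 9, Proposal F 13. Proposal A eliminated.
Round 4: Proposal D 9, Proposal E 14, Proposal F 13. Proposal D eliminated.
Round 5: Proposal E 14, Proposal F 22. Proposal F has a majority (≥19).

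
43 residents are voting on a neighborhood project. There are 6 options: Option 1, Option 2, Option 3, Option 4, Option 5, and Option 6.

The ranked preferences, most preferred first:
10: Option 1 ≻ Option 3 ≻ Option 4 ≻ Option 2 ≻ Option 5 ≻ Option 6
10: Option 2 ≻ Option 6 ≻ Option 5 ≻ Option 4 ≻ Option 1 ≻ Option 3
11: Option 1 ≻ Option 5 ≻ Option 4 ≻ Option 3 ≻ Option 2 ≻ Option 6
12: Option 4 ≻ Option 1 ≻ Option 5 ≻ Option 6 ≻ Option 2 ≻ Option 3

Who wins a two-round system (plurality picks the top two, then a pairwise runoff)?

Option 4

Round 1 first-place votes: Option 1 21, Option 2 10, Option 3 0, Option 4 12, Option 5 0, Option 6 0. Option 1 and Option 4 advance.
Runoff: Option 1 is ranked above Option 4 on 21 ballots, Option 4 above Option 1 on 22.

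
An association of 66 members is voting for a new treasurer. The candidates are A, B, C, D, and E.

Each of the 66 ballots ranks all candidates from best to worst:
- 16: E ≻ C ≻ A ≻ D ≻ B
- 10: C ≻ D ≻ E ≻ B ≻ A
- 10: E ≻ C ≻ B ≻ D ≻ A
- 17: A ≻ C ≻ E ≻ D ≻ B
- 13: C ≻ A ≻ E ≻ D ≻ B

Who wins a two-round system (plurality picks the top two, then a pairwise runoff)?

Round 1 first-place votes: A 17, B 0, C 23, D 0, E 26. E and C advance.
Runoff: E is ranked above C on 26 ballots, C above E on 40.

C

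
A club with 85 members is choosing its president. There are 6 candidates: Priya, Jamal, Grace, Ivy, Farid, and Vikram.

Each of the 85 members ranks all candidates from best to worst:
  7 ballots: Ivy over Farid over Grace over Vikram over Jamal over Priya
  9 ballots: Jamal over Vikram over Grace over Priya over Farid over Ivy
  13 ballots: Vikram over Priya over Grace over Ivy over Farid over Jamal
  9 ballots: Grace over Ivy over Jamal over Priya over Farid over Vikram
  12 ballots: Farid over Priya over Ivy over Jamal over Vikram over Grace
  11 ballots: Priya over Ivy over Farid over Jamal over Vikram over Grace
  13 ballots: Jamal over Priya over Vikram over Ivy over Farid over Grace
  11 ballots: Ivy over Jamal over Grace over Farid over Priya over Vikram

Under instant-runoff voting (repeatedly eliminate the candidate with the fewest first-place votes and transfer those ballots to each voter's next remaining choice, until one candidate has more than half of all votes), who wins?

Round 1: Priya 11, Jamal 22, Grace 9, Ivy 18, Farid 12, Vikram 13. Grace eliminated.
Round 2: Priya 11, Jamal 22, Ivy 27, Farid 12, Vikram 13. Priya eliminated.
Round 3: Jamal 22, Ivy 38, Farid 12, Vikram 13. Farid eliminated.
Round 4: Jamal 22, Ivy 50, Vikram 13. Ivy has a majority (≥43).

Ivy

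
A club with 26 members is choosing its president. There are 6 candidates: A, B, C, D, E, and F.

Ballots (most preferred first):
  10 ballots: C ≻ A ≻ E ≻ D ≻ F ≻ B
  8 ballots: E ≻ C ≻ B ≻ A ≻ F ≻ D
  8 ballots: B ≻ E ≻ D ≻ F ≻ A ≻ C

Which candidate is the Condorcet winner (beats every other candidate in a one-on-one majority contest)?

E vs A: 16–10
E vs B: 18–8
E vs C: 16–10
E vs D: 26–0
E vs F: 26–0
E beats every other candidate.

E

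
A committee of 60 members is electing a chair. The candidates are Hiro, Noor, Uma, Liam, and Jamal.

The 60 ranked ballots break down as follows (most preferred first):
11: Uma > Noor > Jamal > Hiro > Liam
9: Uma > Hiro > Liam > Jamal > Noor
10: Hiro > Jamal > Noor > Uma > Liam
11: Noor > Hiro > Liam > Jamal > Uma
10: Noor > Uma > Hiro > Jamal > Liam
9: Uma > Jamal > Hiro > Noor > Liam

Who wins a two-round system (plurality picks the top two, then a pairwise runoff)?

Noor

Round 1 first-place votes: Hiro 10, Noor 21, Uma 29, Liam 0, Jamal 0. Uma and Noor advance.
Runoff: Uma is ranked above Noor on 29 ballots, Noor above Uma on 31.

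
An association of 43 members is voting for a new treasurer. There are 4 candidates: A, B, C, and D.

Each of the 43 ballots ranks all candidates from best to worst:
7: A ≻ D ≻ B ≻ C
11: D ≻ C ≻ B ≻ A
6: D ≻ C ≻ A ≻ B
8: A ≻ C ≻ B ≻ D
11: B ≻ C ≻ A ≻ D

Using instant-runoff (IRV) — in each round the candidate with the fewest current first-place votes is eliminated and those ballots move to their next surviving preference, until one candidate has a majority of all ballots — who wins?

Round 1: A 15, B 11, C 0, D 17. C eliminated.
Round 2: A 15, B 11, D 17. B eliminated.
Round 3: A 26, D 17. A has a majority (≥22).

A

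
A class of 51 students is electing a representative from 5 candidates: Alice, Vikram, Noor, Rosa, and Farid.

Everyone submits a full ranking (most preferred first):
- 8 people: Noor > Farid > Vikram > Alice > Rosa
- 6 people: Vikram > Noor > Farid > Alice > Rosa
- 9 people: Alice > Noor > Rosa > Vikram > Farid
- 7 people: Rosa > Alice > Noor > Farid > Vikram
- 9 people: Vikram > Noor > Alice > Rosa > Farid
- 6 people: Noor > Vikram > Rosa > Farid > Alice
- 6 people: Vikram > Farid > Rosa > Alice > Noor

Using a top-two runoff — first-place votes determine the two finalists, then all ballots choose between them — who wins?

Round 1 first-place votes: Alice 9, Vikram 21, Noor 14, Rosa 7, Farid 0. Vikram and Noor advance.
Runoff: Vikram is ranked above Noor on 21 ballots, Noor above Vikram on 30.

Noor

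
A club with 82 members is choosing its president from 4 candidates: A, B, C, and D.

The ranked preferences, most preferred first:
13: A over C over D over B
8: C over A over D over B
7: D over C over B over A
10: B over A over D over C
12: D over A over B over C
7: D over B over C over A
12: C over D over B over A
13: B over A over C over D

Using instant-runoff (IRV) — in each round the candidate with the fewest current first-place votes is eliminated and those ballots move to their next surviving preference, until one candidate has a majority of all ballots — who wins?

Round 1: A 13, B 23, C 20, D 26. A eliminated.
Round 2: B 23, C 33, D 26. B eliminated.
Round 3: C 46, D 36. C has a majority (≥42).

C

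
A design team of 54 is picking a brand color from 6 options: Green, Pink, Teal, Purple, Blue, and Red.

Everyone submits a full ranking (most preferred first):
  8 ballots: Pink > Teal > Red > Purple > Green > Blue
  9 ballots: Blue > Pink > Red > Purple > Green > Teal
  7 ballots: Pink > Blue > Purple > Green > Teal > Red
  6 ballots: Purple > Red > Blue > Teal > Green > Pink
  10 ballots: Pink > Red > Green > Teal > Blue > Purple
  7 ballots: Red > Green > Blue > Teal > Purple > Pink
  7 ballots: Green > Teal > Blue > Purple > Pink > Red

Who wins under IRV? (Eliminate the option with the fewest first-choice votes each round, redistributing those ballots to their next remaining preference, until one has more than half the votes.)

Blue

Round 1: Green 7, Pink 25, Teal 0, Purple 6, Blue 9, Red 7. Teal eliminated.
Round 2: Green 7, Pink 25, Purple 6, Blue 9, Red 7. Purple eliminated.
Round 3: Green 7, Pink 25, Blue 9, Red 13. Green eliminated.
Round 4: Pink 25, Blue 16, Red 13. Red eliminated.
Round 5: Pink 25, Blue 29. Blue has a majority (≥28).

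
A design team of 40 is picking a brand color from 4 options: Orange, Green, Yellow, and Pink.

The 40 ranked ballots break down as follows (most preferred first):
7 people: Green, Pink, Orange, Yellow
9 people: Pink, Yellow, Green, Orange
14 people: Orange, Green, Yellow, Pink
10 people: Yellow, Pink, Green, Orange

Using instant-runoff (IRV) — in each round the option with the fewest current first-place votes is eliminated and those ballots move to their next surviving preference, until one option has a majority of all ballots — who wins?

Pink

Round 1: Orange 14, Green 7, Yellow 10, Pink 9. Green eliminated.
Round 2: Orange 14, Yellow 10, Pink 16. Yellow eliminated.
Round 3: Orange 14, Pink 26. Pink has a majority (≥21).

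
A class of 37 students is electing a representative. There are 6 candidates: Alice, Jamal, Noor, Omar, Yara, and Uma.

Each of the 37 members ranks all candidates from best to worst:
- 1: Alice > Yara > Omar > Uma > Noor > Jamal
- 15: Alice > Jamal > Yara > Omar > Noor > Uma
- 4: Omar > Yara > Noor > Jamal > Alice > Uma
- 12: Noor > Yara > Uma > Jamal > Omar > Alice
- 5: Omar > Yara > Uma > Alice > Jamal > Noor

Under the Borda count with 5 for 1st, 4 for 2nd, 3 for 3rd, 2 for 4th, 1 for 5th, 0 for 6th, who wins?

Yara

Alice: 1×5 + 15×5 + 4×1 + 12×0 + 5×2 = 94
Jamal: 1×0 + 15×4 + 4×2 + 12×2 + 5×1 = 97
Noor: 1×1 + 15×1 + 4×3 + 12×5 + 5×0 = 88
Omar: 1×3 + 15×2 + 4×5 + 12×1 + 5×5 = 90
Yara: 1×4 + 15×3 + 4×4 + 12×4 + 5×4 = 133
Uma: 1×2 + 15×0 + 4×0 + 12×3 + 5×3 = 53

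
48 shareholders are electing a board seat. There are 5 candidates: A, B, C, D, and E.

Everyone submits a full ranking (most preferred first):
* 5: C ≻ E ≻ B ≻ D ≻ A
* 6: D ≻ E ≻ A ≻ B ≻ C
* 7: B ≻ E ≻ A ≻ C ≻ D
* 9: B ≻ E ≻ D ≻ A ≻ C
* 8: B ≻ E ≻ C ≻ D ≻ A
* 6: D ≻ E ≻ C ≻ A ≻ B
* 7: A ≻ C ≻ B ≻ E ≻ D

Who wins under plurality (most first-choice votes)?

First-place votes: A 7, B 24, C 5, D 12, E 0.

B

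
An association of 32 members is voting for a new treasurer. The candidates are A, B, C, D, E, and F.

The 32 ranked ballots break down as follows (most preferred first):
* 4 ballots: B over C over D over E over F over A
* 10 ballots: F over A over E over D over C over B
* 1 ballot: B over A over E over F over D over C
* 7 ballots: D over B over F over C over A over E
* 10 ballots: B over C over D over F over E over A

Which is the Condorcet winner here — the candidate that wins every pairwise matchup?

D

D vs A: 21–11
D vs B: 17–15
D vs C: 18–14
D vs E: 21–11
D vs F: 21–11
D beats every other candidate.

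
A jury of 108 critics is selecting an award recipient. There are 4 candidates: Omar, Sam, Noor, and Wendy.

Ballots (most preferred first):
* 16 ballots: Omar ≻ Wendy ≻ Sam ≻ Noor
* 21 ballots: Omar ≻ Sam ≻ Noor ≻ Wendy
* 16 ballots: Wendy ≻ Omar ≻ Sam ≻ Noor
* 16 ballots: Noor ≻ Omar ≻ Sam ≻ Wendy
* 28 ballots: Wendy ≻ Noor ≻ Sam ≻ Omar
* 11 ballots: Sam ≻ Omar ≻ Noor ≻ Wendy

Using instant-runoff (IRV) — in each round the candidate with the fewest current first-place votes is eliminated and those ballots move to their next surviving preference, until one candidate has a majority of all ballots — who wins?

Omar

Round 1: Omar 37, Sam 11, Noor 16, Wendy 44. Sam eliminated.
Round 2: Omar 48, Noor 16, Wendy 44. Noor eliminated.
Round 3: Omar 64, Wendy 44. Omar has a majority (≥55).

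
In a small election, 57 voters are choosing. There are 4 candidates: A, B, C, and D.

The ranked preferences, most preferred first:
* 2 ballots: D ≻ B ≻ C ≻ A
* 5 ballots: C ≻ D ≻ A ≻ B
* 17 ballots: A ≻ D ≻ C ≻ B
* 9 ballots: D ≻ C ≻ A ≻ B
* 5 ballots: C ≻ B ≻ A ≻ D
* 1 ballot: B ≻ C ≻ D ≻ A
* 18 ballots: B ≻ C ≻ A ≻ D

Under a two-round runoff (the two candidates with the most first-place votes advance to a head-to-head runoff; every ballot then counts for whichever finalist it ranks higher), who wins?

Round 1 first-place votes: A 17, B 19, C 10, D 11. B and A advance.
Runoff: B is ranked above A on 26 ballots, A above B on 31.

A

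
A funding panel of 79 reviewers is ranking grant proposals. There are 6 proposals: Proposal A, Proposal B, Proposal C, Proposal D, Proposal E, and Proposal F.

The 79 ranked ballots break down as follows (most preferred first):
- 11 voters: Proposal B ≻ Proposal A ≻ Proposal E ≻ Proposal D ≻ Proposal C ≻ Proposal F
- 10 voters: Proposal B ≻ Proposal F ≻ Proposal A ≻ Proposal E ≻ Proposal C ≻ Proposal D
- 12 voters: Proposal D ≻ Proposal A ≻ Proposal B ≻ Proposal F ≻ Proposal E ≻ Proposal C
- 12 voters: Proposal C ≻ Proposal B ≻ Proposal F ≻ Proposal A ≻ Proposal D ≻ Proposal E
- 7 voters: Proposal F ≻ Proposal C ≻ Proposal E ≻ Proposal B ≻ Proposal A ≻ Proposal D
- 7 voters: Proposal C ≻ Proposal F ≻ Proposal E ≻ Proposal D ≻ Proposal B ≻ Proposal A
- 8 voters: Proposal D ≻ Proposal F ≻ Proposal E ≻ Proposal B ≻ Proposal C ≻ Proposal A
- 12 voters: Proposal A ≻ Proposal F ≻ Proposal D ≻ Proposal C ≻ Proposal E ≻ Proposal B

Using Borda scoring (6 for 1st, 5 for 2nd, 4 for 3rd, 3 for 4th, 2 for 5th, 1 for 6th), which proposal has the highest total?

Proposal A: 11×5 + 10×4 + 12×5 + 12×3 + 7×2 + 7×1 + 8×1 + 12×6 = 292
Proposal B: 11×6 + 10×6 + 12×4 + 12×5 + 7×3 + 7×2 + 8×3 + 12×1 = 305
Proposal C: 11×2 + 10×2 + 12×1 + 12×6 + 7×5 + 7×6 + 8×2 + 12×3 = 255
Proposal D: 11×3 + 10×1 + 12×6 + 12×2 + 7×1 + 7×3 + 8×6 + 12×4 = 263
Proposal E: 11×4 + 10×3 + 12×2 + 12×1 + 7×4 + 7×4 + 8×4 + 12×2 = 222
Proposal F: 11×1 + 10×5 + 12×3 + 12×4 + 7×6 + 7×5 + 8×5 + 12×5 = 322

Proposal F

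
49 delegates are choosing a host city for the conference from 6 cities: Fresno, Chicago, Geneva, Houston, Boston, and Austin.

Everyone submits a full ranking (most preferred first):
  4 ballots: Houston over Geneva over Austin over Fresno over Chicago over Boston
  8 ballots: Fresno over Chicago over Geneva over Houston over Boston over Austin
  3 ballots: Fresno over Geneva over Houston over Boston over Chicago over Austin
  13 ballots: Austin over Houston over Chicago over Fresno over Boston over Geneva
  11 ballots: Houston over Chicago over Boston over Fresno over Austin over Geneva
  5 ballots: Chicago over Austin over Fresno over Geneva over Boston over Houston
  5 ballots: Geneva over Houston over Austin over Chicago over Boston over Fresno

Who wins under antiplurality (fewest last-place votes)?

Last-place votes: Fresno 5, Chicago 0, Geneva 24, Houston 5, Boston 4, Austin 11.

Chicago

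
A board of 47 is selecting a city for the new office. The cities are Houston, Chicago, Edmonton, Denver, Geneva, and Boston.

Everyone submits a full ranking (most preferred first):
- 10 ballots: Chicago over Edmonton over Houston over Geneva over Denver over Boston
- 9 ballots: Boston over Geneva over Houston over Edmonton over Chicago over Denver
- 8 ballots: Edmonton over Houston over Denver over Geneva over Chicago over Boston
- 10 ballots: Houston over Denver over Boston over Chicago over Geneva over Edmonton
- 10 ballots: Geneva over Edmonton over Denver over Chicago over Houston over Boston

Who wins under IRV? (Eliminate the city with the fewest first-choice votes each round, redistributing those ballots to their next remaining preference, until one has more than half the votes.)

Round 1: Houston 10, Chicago 10, Edmonton 8, Denver 0, Geneva 10, Boston 9. Denver eliminated.
Round 2: Houston 10, Chicago 10, Edmonton 8, Geneva 10, Boston 9. Edmonton eliminated.
Round 3: Houston 18, Chicago 10, Geneva 10, Boston 9. Boston eliminated.
Round 4: Houston 18, Chicago 10, Geneva 19. Chicago eliminated.
Round 5: Houston 28, Geneva 19. Houston has a majority (≥24).

Houston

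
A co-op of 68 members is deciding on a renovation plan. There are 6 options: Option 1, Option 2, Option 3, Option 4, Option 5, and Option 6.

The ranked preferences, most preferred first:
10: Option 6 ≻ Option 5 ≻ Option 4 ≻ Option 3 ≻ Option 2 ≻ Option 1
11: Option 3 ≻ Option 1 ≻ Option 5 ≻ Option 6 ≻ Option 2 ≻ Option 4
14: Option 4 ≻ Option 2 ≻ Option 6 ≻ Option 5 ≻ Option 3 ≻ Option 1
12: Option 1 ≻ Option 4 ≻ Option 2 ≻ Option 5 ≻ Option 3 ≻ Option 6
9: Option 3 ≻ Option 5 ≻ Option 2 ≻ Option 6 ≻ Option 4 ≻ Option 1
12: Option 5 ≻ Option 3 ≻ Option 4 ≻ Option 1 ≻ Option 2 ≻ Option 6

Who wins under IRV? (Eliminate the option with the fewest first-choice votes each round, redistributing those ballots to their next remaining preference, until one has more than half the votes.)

Option 5

Round 1: Option 1 12, Option 2 0, Option 3 20, Option 4 14, Option 5 12, Option 6 10. Option 2 eliminated.
Round 2: Option 1 12, Option 3 20, Option 4 14, Option 5 12, Option 6 10. Option 6 eliminated.
Round 3: Option 1 12, Option 3 20, Option 4 14, Option 5 22. Option 1 eliminated.
Round 4: Option 3 20, Option 4 26, Option 5 22. Option 3 eliminated.
Round 5: Option 4 26, Option 5 42. Option 5 has a majority (≥35).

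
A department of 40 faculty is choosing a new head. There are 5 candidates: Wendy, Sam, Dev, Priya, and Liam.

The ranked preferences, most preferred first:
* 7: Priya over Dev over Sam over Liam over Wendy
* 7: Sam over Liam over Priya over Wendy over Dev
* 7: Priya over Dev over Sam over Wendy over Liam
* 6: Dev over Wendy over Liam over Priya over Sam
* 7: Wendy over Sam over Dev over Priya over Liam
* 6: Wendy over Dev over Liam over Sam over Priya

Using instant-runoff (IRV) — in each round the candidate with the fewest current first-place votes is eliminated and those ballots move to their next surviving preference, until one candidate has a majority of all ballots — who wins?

Round 1: Wendy 13, Sam 7, Dev 6, Priya 14, Liam 0. Liam eliminated.
Round 2: Wendy 13, Sam 7, Dev 6, Priya 14. Dev eliminated.
Round 3: Wendy 19, Sam 7, Priya 14. Sam eliminated.
Round 4: Wendy 19, Priya 21. Priya has a majority (≥21).

Priya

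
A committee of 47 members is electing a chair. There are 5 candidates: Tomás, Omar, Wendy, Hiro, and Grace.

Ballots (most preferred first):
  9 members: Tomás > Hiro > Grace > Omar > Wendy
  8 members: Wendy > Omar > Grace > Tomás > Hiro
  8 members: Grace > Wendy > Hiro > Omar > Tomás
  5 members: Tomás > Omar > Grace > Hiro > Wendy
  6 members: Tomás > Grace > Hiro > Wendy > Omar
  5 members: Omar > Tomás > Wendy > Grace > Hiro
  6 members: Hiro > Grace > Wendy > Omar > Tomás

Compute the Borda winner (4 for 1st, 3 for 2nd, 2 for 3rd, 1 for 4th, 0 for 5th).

Tomás: 9×4 + 8×1 + 8×0 + 5×4 + 6×4 + 5×3 + 6×0 = 103
Omar: 9×1 + 8×3 + 8×1 + 5×3 + 6×0 + 5×4 + 6×1 = 82
Wendy: 9×0 + 8×4 + 8×3 + 5×0 + 6×1 + 5×2 + 6×2 = 84
Hiro: 9×3 + 8×0 + 8×2 + 5×1 + 6×2 + 5×0 + 6×4 = 84
Grace: 9×2 + 8×2 + 8×4 + 5×2 + 6×3 + 5×1 + 6×3 = 117

Grace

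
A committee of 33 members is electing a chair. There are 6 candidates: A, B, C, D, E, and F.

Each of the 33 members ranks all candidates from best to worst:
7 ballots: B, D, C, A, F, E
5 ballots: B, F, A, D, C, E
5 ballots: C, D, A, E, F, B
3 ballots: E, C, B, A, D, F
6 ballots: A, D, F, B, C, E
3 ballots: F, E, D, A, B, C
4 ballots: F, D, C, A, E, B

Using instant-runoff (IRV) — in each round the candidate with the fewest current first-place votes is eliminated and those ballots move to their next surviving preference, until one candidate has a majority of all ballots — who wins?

Round 1: A 6, B 12, C 5, D 0, E 3, F 7. D eliminated.
Round 2: A 6, B 12, C 5, E 3, F 7. E eliminated.
Round 3: A 6, B 12, C 8, F 7. A eliminated.
Round 4: B 12, C 8, F 13. C eliminated.
Round 5: B 15, F 18. F has a majority (≥17).

F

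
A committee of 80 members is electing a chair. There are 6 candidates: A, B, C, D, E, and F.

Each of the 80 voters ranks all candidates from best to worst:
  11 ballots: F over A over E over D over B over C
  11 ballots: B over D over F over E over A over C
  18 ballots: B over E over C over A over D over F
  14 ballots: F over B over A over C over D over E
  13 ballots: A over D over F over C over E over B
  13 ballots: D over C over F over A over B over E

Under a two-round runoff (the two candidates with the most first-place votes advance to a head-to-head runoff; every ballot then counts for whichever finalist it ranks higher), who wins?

F

Round 1 first-place votes: A 13, B 29, C 0, D 13, E 0, F 25. B and F advance.
Runoff: B is ranked above F on 29 ballots, F above B on 51.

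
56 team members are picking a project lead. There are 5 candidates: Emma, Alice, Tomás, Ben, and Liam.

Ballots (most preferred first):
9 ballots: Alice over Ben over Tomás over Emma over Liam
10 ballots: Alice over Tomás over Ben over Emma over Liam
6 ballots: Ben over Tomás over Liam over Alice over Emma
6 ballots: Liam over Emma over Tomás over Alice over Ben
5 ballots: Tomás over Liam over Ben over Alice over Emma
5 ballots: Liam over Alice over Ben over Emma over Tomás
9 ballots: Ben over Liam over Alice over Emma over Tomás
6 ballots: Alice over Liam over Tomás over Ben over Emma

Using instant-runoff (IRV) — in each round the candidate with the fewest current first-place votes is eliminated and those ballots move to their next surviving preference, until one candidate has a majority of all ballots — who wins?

Round 1: Emma 0, Alice 25, Tomás 5, Ben 15, Liam 11. Emma eliminated.
Round 2: Alice 25, Tomás 5, Ben 15, Liam 11. Tomás eliminated.
Round 3: Alice 25, Ben 15, Liam 16. Ben eliminated.
Round 4: Alice 25, Liam 31. Liam has a majority (≥29).

Liam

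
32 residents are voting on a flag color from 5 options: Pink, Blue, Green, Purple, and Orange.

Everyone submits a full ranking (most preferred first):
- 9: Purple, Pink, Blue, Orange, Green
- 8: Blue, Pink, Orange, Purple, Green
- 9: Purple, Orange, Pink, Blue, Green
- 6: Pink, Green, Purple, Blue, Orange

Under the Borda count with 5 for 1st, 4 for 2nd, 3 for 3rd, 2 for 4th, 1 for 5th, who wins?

Pink

Pink: 9×4 + 8×4 + 9×3 + 6×5 = 125
Blue: 9×3 + 8×5 + 9×2 + 6×2 = 97
Green: 9×1 + 8×1 + 9×1 + 6×4 = 50
Purple: 9×5 + 8×2 + 9×5 + 6×3 = 124
Orange: 9×2 + 8×3 + 9×4 + 6×1 = 84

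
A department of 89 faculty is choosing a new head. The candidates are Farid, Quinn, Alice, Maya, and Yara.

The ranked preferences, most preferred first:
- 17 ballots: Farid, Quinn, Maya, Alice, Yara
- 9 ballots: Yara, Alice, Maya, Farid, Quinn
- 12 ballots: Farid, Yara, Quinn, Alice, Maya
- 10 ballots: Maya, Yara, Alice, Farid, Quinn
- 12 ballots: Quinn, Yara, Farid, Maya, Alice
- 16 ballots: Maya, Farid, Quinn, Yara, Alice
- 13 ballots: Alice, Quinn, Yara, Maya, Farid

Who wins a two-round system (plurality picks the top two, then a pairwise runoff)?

Maya

Round 1 first-place votes: Farid 29, Quinn 12, Alice 13, Maya 26, Yara 9. Farid and Maya advance.
Runoff: Farid is ranked above Maya on 41 ballots, Maya above Farid on 48.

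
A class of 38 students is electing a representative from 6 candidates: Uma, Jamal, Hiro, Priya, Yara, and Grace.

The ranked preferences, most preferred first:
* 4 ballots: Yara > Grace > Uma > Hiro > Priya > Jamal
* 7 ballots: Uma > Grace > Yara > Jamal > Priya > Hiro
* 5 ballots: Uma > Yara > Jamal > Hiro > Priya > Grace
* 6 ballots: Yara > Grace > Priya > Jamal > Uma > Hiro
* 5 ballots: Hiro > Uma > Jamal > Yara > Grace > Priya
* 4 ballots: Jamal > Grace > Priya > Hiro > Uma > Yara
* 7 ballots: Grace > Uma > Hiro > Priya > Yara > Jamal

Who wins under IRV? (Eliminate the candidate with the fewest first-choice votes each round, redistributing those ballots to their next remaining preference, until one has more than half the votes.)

Round 1: Uma 12, Jamal 4, Hiro 5, Priya 0, Yara 10, Grace 7. Priya eliminated.
Round 2: Uma 12, Jamal 4, Hiro 5, Yara 10, Grace 7. Jamal eliminated.
Round 3: Uma 12, Hiro 5, Yara 10, Grace 11. Hiro eliminated.
Round 4: Uma 17, Yara 10, Grace 11. Yara eliminated.
Round 5: Uma 17, Grace 21. Grace has a majority (≥20).

Grace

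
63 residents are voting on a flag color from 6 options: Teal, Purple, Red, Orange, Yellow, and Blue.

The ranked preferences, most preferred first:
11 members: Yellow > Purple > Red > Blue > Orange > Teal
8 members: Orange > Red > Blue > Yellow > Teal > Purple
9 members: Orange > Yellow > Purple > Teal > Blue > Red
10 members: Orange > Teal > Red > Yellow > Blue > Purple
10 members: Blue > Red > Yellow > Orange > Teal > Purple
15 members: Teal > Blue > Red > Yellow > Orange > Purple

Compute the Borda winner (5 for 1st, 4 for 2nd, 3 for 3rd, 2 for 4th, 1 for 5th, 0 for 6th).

Teal: 11×0 + 8×1 + 9×2 + 10×4 + 10×1 + 15×5 = 151
Purple: 11×4 + 8×0 + 9×3 + 10×0 + 10×0 + 15×0 = 71
Red: 11×3 + 8×4 + 9×0 + 10×3 + 10×4 + 15×3 = 180
Orange: 11×1 + 8×5 + 9×5 + 10×5 + 10×2 + 15×1 = 181
Yellow: 11×5 + 8×2 + 9×4 + 10×2 + 10×3 + 15×2 = 187
Blue: 11×2 + 8×3 + 9×1 + 10×1 + 10×5 + 15×4 = 175

Yellow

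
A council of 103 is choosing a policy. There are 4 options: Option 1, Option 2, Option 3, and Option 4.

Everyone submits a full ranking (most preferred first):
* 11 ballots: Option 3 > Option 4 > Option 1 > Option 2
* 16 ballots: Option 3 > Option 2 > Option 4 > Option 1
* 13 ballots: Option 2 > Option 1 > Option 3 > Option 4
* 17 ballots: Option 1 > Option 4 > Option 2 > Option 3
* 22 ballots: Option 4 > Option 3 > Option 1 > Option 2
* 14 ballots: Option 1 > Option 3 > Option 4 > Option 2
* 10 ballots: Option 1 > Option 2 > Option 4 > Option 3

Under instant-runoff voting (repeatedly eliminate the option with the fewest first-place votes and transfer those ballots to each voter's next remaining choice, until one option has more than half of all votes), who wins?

Round 1: Option 1 41, Option 2 13, Option 3 27, Option 4 22. Option 2 eliminated.
Round 2: Option 1 54, Option 3 27, Option 4 22. Option 1 has a majority (≥52).

Option 1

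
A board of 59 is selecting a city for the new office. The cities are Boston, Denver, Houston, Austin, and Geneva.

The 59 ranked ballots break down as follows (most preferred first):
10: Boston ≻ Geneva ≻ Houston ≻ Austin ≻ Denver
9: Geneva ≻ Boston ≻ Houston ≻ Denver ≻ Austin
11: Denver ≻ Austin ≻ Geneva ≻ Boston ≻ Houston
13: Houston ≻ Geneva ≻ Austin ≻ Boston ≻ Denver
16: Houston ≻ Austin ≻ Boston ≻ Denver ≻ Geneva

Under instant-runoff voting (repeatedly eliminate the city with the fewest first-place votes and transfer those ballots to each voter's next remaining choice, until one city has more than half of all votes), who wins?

Round 1: Boston 10, Denver 11, Houston 29, Austin 0, Geneva 9. Austin eliminated.
Round 2: Boston 10, Denver 11, Houston 29, Geneva 9. Geneva eliminated.
Round 3: Boston 19, Denver 11, Houston 29. Denver eliminated.
Round 4: Boston 30, Houston 29. Boston has a majority (≥30).

Boston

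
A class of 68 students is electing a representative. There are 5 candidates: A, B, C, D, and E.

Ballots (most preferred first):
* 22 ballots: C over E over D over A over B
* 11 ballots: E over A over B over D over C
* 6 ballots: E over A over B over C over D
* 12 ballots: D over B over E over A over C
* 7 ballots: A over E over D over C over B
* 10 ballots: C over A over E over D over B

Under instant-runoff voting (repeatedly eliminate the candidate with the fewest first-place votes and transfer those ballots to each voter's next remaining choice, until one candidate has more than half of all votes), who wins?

Round 1: A 7, B 0, C 32, D 12, E 17. B eliminated.
Round 2: A 7, C 32, D 12, E 17. A eliminated.
Round 3: C 32, D 12, E 24. D eliminated.
Round 4: C 32, E 36. E has a majority (≥35).

E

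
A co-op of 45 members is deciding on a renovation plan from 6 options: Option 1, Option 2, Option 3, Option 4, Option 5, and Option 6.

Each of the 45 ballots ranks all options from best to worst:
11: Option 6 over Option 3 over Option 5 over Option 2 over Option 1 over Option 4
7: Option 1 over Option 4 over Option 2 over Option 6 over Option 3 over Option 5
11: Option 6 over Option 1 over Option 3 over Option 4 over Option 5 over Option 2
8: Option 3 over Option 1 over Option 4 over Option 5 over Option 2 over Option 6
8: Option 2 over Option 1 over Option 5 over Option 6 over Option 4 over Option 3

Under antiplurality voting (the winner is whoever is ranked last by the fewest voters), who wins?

Last-place votes: Option 1 0, Option 2 11, Option 3 8, Option 4 11, Option 5 7, Option 6 8.

Option 1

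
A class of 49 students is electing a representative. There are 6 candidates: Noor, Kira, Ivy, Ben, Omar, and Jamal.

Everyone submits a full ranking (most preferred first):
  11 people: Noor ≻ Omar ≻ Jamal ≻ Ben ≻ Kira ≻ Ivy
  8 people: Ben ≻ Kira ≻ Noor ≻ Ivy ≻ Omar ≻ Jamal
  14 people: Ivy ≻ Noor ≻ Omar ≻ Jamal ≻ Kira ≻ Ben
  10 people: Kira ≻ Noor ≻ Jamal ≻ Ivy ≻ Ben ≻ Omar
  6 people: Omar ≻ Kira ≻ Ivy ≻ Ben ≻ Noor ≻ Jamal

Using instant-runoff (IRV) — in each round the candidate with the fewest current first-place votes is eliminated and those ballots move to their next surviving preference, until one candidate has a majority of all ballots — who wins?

Kira

Round 1: Noor 11, Kira 10, Ivy 14, Ben 8, Omar 6, Jamal 0. Jamal eliminated.
Round 2: Noor 11, Kira 10, Ivy 14, Ben 8, Omar 6. Omar eliminated.
Round 3: Noor 11, Kira 16, Ivy 14, Ben 8. Ben eliminated.
Round 4: Noor 11, Kira 24, Ivy 14. Noor eliminated.
Round 5: Kira 35, Ivy 14. Kira has a majority (≥25).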